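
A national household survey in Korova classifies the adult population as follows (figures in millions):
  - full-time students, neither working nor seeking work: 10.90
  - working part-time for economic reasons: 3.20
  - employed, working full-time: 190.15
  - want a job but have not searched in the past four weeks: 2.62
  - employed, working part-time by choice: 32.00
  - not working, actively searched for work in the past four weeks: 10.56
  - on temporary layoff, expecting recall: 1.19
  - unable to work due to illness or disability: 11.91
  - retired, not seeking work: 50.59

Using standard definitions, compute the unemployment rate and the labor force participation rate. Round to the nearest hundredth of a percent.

Employed = 3.20 + 190.15 + 32.00 = 225.35 million (anyone who worked, including part-time for economic reasons, counts as employed).
Unemployed = 10.56 + 1.19 = 11.75 million (jobless and actively searching, or on temporary layoff).
Labor force = 225.35 + 11.75 = 237.10 million.
Not in labor force = 10.90 + 2.62 + 11.91 + 50.59 = 76.02 million (those not working and not actively searching are outside the labor force — including those who want a job but have given up searching).
Civilian working-age population = 237.10 + 76.02 = 313.12 million.
Unemployment rate = 11.75 / 237.10 = 4.96%.
Labor force participation rate = 237.10 / 313.12 = 75.72%.

Unemployment rate ≈ 4.96%; labor force participation rate ≈ 75.72%.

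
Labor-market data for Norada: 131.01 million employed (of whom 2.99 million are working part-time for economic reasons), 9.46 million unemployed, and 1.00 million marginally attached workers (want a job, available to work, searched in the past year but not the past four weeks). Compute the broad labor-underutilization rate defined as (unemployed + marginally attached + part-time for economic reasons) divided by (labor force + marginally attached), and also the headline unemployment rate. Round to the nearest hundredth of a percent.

Labor force = 131.01 + 9.46 = 140.47 million.
Numerator = 9.46 + 1.00 + 2.99 = 13.45 million.
Denominator = 140.47 + 1.00 = 141.47 million.
Broad rate = 13.45 / 141.47 = 9.51%.
Headline unemployment rate = 9.46 / 140.47 = 6.73%.

Broad underutilization rate ≈ 9.51%; headline unemployment rate ≈ 6.73%.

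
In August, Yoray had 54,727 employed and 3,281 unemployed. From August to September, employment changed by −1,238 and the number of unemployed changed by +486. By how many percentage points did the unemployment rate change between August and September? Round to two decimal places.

The unemployment rate changed by +0.92 percentage points.

August: labor force = 54,727 + 3,281 = 58,008; u = 3,281/58,008 = 5.66%.
September: labor force = 53,489 + 3,767 = 57,256; u = 3,767/57,256 = 6.58%.
Change = 6.58% − 5.66% = +0.92 pp.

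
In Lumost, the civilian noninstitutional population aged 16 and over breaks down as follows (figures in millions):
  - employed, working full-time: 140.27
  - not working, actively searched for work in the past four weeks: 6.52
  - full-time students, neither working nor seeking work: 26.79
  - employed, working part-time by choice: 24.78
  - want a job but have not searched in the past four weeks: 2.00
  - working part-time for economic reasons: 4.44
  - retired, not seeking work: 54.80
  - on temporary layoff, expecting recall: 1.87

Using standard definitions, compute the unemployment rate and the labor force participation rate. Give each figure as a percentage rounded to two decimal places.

Employed = 140.27 + 24.78 + 4.44 = 169.49 million (anyone who worked, including part-time for economic reasons, counts as employed).
Unemployed = 6.52 + 1.87 = 8.39 million (jobless and actively searching, or on temporary layoff).
Labor force = 169.49 + 8.39 = 177.88 million.
Not in labor force = 26.79 + 2.00 + 54.80 = 83.59 million (those not working and not actively searching are outside the labor force — including those who want a job but have given up searching).
Civilian working-age population = 177.88 + 83.59 = 261.47 million.
Unemployment rate = 8.39 / 177.88 = 4.72%.
Labor force participation rate = 177.88 / 261.47 = 68.03%.

Unemployment rate ≈ 4.72%; labor force participation rate ≈ 68.03%.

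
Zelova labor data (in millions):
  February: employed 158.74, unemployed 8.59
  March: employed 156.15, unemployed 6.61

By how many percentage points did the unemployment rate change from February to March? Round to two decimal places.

The unemployment rate changed by −1.07 percentage points.

February: labor force = 158.74 + 8.59 = 167.33; u = 8.59/167.33 = 5.13%.
March: labor force = 156.15 + 6.61 = 162.76; u = 6.61/162.76 = 4.06%.
Change = 4.06% − 5.13% = −1.07 pp.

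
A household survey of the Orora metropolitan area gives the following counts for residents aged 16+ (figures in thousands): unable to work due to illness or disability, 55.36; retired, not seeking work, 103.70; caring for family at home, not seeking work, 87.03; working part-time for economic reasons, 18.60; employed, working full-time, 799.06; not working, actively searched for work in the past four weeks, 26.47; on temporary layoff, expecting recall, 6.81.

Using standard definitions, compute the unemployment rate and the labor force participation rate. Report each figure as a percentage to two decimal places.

Employed = 18.60 + 799.06 = 817.66 thousand (anyone who worked, including part-time for economic reasons, counts as employed).
Unemployed = 26.47 + 6.81 = 33.28 thousand (jobless and actively searching, or on temporary layoff).
Labor force = 817.66 + 33.28 = 850.94 thousand.
Not in labor force = 55.36 + 103.70 + 87.03 = 246.09 thousand (those not working and not actively searching are outside the labor force).
Civilian working-age population = 850.94 + 246.09 = 1,097.03 thousand.
Unemployment rate = 33.28 / 850.94 = 3.91%.
Labor force participation rate = 850.94 / 1,097.03 = 77.57%.

Unemployment rate ≈ 3.91%; labor force participation rate ≈ 77.57%.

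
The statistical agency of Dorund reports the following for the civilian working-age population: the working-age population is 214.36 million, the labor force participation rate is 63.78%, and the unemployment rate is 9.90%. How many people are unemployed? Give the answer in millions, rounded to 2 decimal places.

Labor force = 0.6378 × 214.36 = 136.72 million.
Unemployed = 0.0990 × 136.72 ≈ 13.54 million.

About 13.54 million are unemployed.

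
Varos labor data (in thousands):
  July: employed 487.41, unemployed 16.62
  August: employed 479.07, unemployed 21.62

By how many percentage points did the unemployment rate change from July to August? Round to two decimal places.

The unemployment rate changed by +1.02 percentage points.

July: labor force = 487.41 + 16.62 = 504.03; u = 16.62/504.03 = 3.30%.
August: labor force = 479.07 + 21.62 = 500.69; u = 21.62/500.69 = 4.32%.
Change = 4.32% − 3.30% = +1.02 pp.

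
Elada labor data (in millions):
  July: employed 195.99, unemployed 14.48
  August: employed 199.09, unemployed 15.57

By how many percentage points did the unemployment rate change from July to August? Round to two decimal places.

The unemployment rate changed by +0.37 percentage points.

July: labor force = 195.99 + 14.48 = 210.47; u = 14.48/210.47 = 6.88%.
August: labor force = 199.09 + 15.57 = 214.66; u = 15.57/214.66 = 7.25%.
Change = 7.25% − 6.88% = +0.37 pp.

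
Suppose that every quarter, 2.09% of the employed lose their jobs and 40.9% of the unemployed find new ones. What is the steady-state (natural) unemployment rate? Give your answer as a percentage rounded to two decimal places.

Steady-state unemployment rate ≈ 4.86%.

At steady state the flows balance: s·E = f·U, so U/(E+U) = s/(s+f).
u* = 2.09 / (2.09 + 40.9) = 2.09 / 42.99 = 4.86%.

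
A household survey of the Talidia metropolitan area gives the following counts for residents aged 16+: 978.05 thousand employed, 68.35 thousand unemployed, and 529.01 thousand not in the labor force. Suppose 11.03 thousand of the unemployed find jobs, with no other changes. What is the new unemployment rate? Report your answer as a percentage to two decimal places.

Initially, labor force = 978.05 + 68.35 = 1,046.40 thousand, so u = 68.35/1,046.40 = 6.53%.
After the change, unemployed falls and employed rises by 11.03; labor force unchanged → E = 989.08, U = 57.32, labor force = 1,046.40 thousand.
New unemployment rate = 57.32 / 1,046.40 = 5.48%.

New unemployment rate ≈ 5.48%.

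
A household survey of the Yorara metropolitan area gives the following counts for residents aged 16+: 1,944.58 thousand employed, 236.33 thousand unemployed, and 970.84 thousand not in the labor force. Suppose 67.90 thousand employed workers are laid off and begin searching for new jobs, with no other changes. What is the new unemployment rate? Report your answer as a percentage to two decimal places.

New unemployment rate ≈ 13.95%.

Initially, labor force = 1,944.58 + 236.33 = 2,180.91 thousand, so u = 236.33/2,180.91 = 10.84%.
After the change, employed falls and unemployed rises by 67.90; labor force unchanged → E = 1,876.68, U = 304.23, labor force = 2,180.91 thousand.
New unemployment rate = 304.23 / 2,180.91 = 13.95%.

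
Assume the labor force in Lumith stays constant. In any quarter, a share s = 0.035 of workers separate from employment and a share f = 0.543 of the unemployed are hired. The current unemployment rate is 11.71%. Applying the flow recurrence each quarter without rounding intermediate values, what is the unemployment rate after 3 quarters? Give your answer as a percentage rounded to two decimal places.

With a fixed labor force, u_{t+1} = u_t + s·(1−u_t) − f·u_t = u_t·(1−s−f) + s.
Here 1−s−f = 0.422 and s = 0.035.
u_1 = 0.117100 × 0.422 + 0.035 = 0.084416.
u_2 = 0.084416 × 0.422 + 0.035 = 0.070624.
u_3 = 0.070624 × 0.422 + 0.035 = 0.064803.

Unemployment rate after three quarters ≈ 6.48%.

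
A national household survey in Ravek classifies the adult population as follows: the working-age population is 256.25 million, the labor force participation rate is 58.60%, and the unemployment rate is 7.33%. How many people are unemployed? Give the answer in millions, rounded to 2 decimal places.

Labor force = 0.5860 × 256.25 = 150.16 million.
Unemployed = 0.0733 × 150.16 ≈ 11.01 million.

About 11.01 million are unemployed.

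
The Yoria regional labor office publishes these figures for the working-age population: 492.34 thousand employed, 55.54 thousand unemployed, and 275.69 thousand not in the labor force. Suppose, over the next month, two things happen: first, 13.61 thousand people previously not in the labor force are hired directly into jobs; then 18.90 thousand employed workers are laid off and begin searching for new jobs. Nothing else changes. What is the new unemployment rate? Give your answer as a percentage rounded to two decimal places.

Initially, labor force = 492.34 + 55.54 = 547.88 thousand, so u = 55.54/547.88 = 10.14%.
After the first change, employed and labor force both rise by 13.61; unemployed unchanged → E = 505.95, U = 55.54, labor force = 561.49 thousand.
After the second change, employed falls and unemployed rises by 18.90; labor force unchanged → E = 487.05, U = 74.44, labor force = 561.49 thousand.
New unemployment rate = 74.44 / 561.49 = 13.26%.

New unemployment rate ≈ 13.26%.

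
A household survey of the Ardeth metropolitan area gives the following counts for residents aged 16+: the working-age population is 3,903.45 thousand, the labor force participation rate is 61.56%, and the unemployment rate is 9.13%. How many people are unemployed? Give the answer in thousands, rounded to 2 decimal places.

About 219.39 thousand are unemployed.

Labor force = 0.6156 × 3,903.45 = 2,402.96 thousand.
Unemployed = 0.0913 × 2,402.96 ≈ 219.39 thousand.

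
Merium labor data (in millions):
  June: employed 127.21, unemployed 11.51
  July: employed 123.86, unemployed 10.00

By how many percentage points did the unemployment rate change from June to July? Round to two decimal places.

June: labor force = 127.21 + 11.51 = 138.72; u = 11.51/138.72 = 8.30%.
July: labor force = 123.86 + 10.00 = 133.86; u = 10.00/133.86 = 7.47%.
Change = 7.47% − 8.30% = −0.83 pp.

The unemployment rate changed by −0.83 percentage points.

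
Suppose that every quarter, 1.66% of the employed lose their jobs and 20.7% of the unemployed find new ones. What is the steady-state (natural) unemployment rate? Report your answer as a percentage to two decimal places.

At steady state the flows balance: s·E = f·U, so U/(E+U) = s/(s+f).
u* = 1.66 / (1.66 + 20.7) = 1.66 / 22.36 = 7.42%.

Steady-state unemployment rate ≈ 7.42%.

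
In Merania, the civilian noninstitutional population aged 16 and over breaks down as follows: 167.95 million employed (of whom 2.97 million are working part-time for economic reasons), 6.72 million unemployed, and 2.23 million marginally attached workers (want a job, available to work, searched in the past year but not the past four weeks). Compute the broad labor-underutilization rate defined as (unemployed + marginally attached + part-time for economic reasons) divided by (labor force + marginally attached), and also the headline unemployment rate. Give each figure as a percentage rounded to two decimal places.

Broad underutilization rate ≈ 6.74%; headline unemployment rate ≈ 3.85%.

Labor force = 167.95 + 6.72 = 174.67 million.
Numerator = 6.72 + 2.23 + 2.97 = 11.92 million.
Denominator = 174.67 + 2.23 = 176.90 million.
Broad rate = 11.92 / 176.90 = 6.74%.
Headline unemployment rate = 6.72 / 174.67 = 3.85%.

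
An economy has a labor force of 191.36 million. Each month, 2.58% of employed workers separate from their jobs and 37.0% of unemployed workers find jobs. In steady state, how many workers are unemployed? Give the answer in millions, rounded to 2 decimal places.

About 12.47 million are unemployed in steady state.

Steady-state unemployment rate u* = s/(s+f) = 2.58/(2.58+37.0) = 0.065184.
Unemployed = u* × labor force = 0.065184 × 191.36 ≈ 12.47 million.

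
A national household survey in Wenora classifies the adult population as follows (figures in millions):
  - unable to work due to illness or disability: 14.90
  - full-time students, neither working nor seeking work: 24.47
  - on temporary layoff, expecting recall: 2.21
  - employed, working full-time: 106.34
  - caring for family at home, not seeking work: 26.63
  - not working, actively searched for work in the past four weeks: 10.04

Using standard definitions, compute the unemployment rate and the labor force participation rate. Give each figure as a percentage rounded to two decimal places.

Unemployment rate ≈ 10.33%; labor force participation rate ≈ 64.25%.

Employed = 106.34 million.
Unemployed = 2.21 + 10.04 = 12.25 million (jobless and actively searching, or on temporary layoff).
Labor force = 106.34 + 12.25 = 118.59 million.
Not in labor force = 14.90 + 24.47 + 26.63 = 66.00 million (those not working and not actively searching are outside the labor force).
Civilian working-age population = 118.59 + 66.00 = 184.59 million.
Unemployment rate = 12.25 / 118.59 = 10.33%.
Labor force participation rate = 118.59 / 184.59 = 64.25%.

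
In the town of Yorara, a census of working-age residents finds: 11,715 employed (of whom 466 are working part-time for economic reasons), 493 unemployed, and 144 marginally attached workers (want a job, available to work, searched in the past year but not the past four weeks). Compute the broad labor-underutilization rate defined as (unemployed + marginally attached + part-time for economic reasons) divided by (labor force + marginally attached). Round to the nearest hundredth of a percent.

Broad underutilization rate ≈ 8.93%.

Labor force = 11,715 + 493 = 12,208.
Numerator = 493 + 144 + 466 = 1,103.
Denominator = 12,208 + 144 = 12,352.
Broad rate = 1,103 / 12,352 = 8.93%.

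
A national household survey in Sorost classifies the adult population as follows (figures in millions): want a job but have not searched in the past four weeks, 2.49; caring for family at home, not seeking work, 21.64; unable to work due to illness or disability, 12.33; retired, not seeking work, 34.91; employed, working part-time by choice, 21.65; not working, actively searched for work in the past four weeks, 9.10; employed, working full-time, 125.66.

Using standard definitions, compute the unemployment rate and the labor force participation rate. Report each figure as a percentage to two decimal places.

Employed = 21.65 + 125.66 = 147.31 million.
Unemployed = 9.10 million.
Labor force = 147.31 + 9.10 = 156.41 million.
Not in labor force = 2.49 + 21.64 + 12.33 + 34.91 = 71.37 million (those not working and not actively searching are outside the labor force — including those who want a job but have given up searching).
Civilian working-age population = 156.41 + 71.37 = 227.78 million.
Unemployment rate = 9.10 / 156.41 = 5.82%.
Labor force participation rate = 156.41 / 227.78 = 68.67%.

Unemployment rate ≈ 5.82%; labor force participation rate ≈ 68.67%.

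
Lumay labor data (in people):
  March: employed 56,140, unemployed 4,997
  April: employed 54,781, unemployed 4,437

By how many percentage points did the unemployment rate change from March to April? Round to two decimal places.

The unemployment rate changed by −0.68 percentage points.

March: labor force = 56,140 + 4,997 = 61,137; u = 4,997/61,137 = 8.17%.
April: labor force = 54,781 + 4,437 = 59,218; u = 4,437/59,218 = 7.49%.
Change = 7.49% − 8.17% = −0.68 pp.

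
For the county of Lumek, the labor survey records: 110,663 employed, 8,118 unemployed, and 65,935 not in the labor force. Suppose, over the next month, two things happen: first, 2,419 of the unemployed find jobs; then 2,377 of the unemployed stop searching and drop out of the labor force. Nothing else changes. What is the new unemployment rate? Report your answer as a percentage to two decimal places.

New unemployment rate ≈ 2.85%.

Initially, labor force = 110,663 + 8,118 = 118,781, so u = 8,118/118,781 = 6.83%.
After the first change, unemployed falls and employed rises by 2,419; labor force unchanged → E = 113,082, U = 5,699, labor force = 118,781.
After the second change, unemployed and labor force both fall by 2,377 → E = 113,082, U = 3,322, labor force = 116,404.
New unemployment rate = 3,322 / 116,404 = 2.85%.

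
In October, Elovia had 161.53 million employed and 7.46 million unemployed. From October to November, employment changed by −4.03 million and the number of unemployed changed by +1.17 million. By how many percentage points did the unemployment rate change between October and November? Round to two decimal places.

The unemployment rate changed by +0.78 percentage points.

October: labor force = 161.53 + 7.46 = 168.99; u = 7.46/168.99 = 4.41%.
November: labor force = 157.50 + 8.63 = 166.13; u = 8.63/166.13 = 5.19%.
Change = 5.19% − 4.41% = +0.78 pp.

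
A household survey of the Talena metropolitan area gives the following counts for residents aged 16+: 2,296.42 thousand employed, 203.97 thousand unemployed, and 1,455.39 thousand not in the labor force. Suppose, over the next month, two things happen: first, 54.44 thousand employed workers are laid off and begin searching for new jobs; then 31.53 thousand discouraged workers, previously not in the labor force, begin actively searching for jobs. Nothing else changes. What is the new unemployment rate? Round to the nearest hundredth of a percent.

Initially, labor force = 2,296.42 + 203.97 = 2,500.39 thousand, so u = 203.97/2,500.39 = 8.16%.
After the first change, employed falls and unemployed rises by 54.44; labor force unchanged → E = 2,241.98, U = 258.41, labor force = 2,500.39 thousand.
After the second change, unemployed and labor force both rise by 31.53 → E = 2,241.98, U = 289.94, labor force = 2,531.92 thousand.
New unemployment rate = 289.94 / 2,531.92 = 11.45%.

New unemployment rate ≈ 11.45%.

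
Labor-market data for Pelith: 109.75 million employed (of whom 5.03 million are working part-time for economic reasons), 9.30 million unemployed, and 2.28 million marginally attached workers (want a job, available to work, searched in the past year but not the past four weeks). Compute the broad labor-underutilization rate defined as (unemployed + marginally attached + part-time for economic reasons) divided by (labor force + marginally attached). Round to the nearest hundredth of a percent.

Broad underutilization rate ≈ 13.69%.

Labor force = 109.75 + 9.30 = 119.05 million.
Numerator = 9.30 + 2.28 + 5.03 = 16.61 million.
Denominator = 119.05 + 2.28 = 121.33 million.
Broad rate = 16.61 / 121.33 = 13.69%.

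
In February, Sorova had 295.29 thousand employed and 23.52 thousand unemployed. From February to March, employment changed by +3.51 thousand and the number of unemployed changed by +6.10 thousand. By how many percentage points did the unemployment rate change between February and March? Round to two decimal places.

The unemployment rate changed by +1.64 percentage points.

February: labor force = 295.29 + 23.52 = 318.81; u = 23.52/318.81 = 7.38%.
March: labor force = 298.80 + 29.62 = 328.42; u = 29.62/328.42 = 9.02%.
Change = 9.02% − 7.38% = +1.64 pp.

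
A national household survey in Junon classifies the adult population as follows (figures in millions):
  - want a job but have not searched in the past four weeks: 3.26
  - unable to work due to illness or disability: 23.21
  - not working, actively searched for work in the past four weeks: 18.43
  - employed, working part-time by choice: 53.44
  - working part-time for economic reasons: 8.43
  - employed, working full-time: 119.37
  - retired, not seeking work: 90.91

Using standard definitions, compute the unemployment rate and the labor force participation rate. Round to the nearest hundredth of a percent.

Employed = 53.44 + 8.43 + 119.37 = 181.24 million (anyone who worked, including part-time for economic reasons, counts as employed).
Unemployed = 18.43 million.
Labor force = 181.24 + 18.43 = 199.67 million.
Not in labor force = 3.26 + 23.21 + 90.91 = 117.38 million (those not working and not actively searching are outside the labor force — including those who want a job but have given up searching).
Civilian working-age population = 199.67 + 117.38 = 317.05 million.
Unemployment rate = 18.43 / 199.67 = 9.23%.
Labor force participation rate = 199.67 / 317.05 = 62.98%.

Unemployment rate ≈ 9.23%; labor force participation rate ≈ 62.98%.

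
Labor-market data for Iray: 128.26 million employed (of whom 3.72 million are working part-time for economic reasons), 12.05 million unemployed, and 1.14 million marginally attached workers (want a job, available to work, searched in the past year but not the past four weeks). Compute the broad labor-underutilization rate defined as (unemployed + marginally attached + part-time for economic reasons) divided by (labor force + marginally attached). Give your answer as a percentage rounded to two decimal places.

Labor force = 128.26 + 12.05 = 140.31 million.
Numerator = 12.05 + 1.14 + 3.72 = 16.91 million.
Denominator = 140.31 + 1.14 = 141.45 million.
Broad rate = 16.91 / 141.45 = 11.95%.

Broad underutilization rate ≈ 11.95%.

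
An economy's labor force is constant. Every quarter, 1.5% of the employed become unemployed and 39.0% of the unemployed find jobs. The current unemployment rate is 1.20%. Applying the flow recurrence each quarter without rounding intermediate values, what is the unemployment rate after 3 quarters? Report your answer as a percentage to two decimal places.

Unemployment rate after three quarters ≈ 3.18%.

With a fixed labor force, u_{t+1} = u_t + s·(1−u_t) − f·u_t = u_t·(1−s−f) + s.
Here 1−s−f = 0.595 and s = 0.015.
u_1 = 0.012000 × 0.595 + 0.015 = 0.022140.
u_2 = 0.022140 × 0.595 + 0.015 = 0.028173.
u_3 = 0.028173 × 0.595 + 0.015 = 0.031763.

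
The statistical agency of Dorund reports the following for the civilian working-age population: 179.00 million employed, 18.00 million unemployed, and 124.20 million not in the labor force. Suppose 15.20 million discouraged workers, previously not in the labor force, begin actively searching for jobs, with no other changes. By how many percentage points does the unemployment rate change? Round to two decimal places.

Initially, labor force = 179.00 + 18.00 = 197.00 million, so u = 18.00/197.00 = 9.14%.
After the change, unemployed and labor force both rise by 15.20 → E = 179.00, U = 33.20, labor force = 212.20 million.
New unemployment rate = 33.20 / 212.20 = 15.65%.
Change = 15.65% − 9.14% = +6.51 percentage points.

The unemployment rate changes by +6.51 percentage points.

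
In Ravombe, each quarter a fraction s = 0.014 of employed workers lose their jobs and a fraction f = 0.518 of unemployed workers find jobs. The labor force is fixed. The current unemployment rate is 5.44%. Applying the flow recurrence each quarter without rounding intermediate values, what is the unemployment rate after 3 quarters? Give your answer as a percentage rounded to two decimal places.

Unemployment rate after three quarters ≈ 2.92%.

With a fixed labor force, u_{t+1} = u_t + s·(1−u_t) − f·u_t = u_t·(1−s−f) + s.
Here 1−s−f = 0.468 and s = 0.014.
u_1 = 0.054400 × 0.468 + 0.014 = 0.039459.
u_2 = 0.039459 × 0.468 + 0.014 = 0.032467.
u_3 = 0.032467 × 0.468 + 0.014 = 0.029195.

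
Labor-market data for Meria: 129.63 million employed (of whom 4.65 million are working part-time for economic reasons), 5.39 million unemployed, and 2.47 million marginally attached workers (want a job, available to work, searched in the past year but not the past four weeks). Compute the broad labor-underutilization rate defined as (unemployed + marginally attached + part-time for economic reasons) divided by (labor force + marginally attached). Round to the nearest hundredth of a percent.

Broad underutilization rate ≈ 9.10%.

Labor force = 129.63 + 5.39 = 135.02 million.
Numerator = 5.39 + 2.47 + 4.65 = 12.51 million.
Denominator = 135.02 + 2.47 = 137.49 million.
Broad rate = 12.51 / 137.49 = 9.10%.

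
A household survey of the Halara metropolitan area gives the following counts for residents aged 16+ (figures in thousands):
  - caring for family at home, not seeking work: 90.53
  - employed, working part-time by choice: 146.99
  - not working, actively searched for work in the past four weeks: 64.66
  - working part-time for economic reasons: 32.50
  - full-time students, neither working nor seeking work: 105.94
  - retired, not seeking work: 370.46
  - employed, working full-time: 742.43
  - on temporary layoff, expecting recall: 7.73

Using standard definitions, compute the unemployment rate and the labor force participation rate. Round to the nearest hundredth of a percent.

Unemployment rate ≈ 7.28%; labor force participation rate ≈ 63.69%.

Employed = 146.99 + 32.50 + 742.43 = 921.92 thousand (anyone who worked, including part-time for economic reasons, counts as employed).
Unemployed = 64.66 + 7.73 = 72.39 thousand (jobless and actively searching, or on temporary layoff).
Labor force = 921.92 + 72.39 = 994.31 thousand.
Not in labor force = 90.53 + 105.94 + 370.46 = 566.93 thousand (those not working and not actively searching are outside the labor force).
Civilian working-age population = 994.31 + 566.93 = 1,561.24 thousand.
Unemployment rate = 72.39 / 994.31 = 7.28%.
Labor force participation rate = 994.31 / 1,561.24 = 63.69%.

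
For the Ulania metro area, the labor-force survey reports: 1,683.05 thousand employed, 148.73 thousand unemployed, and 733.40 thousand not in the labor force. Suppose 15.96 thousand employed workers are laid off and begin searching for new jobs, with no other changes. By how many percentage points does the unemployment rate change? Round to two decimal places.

The unemployment rate changes by +0.87 percentage points.

Initially, labor force = 1,683.05 + 148.73 = 1,831.78 thousand, so u = 148.73/1,831.78 = 8.12%.
After the change, employed falls and unemployed rises by 15.96; labor force unchanged → E = 1,667.09, U = 164.69, labor force = 1,831.78 thousand.
New unemployment rate = 164.69 / 1,831.78 = 8.99%.
Change = 8.99% − 8.12% = +0.87 percentage points.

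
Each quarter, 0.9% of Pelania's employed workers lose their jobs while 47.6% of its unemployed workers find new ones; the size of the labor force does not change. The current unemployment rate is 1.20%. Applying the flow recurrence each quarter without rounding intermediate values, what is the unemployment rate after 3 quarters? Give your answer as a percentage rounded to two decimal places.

With a fixed labor force, u_{t+1} = u_t + s·(1−u_t) − f·u_t = u_t·(1−s−f) + s.
Here 1−s−f = 0.515 and s = 0.009.
u_1 = 0.012000 × 0.515 + 0.009 = 0.015180.
u_2 = 0.015180 × 0.515 + 0.009 = 0.016818.
u_3 = 0.016818 × 0.515 + 0.009 = 0.017661.

Unemployment rate after three quarters ≈ 1.77%.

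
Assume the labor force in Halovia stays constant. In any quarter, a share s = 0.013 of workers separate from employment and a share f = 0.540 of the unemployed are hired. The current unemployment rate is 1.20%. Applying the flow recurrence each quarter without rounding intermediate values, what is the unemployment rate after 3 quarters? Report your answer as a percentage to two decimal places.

With a fixed labor force, u_{t+1} = u_t + s·(1−u_t) − f·u_t = u_t·(1−s−f) + s.
Here 1−s−f = 0.447 and s = 0.013.
u_1 = 0.012000 × 0.447 + 0.013 = 0.018364.
u_2 = 0.018364 × 0.447 + 0.013 = 0.021209.
u_3 = 0.021209 × 0.447 + 0.013 = 0.022480.

Unemployment rate after three quarters ≈ 2.25%.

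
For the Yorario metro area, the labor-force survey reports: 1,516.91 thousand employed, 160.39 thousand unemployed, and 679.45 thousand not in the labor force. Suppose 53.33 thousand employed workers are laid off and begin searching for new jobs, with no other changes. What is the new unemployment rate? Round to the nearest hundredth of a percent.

New unemployment rate ≈ 12.74%.

Initially, labor force = 1,516.91 + 160.39 = 1,677.30 thousand, so u = 160.39/1,677.30 = 9.56%.
After the change, employed falls and unemployed rises by 53.33; labor force unchanged → E = 1,463.58, U = 213.72, labor force = 1,677.30 thousand.
New unemployment rate = 213.72 / 1,677.30 = 12.74%.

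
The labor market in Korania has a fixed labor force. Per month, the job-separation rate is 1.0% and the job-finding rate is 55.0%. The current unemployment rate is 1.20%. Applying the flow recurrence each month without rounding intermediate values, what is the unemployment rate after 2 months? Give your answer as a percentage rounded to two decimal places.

Unemployment rate after two months ≈ 1.67%.

With a fixed labor force, u_{t+1} = u_t + s·(1−u_t) − f·u_t = u_t·(1−s−f) + s.
Here 1−s−f = 0.440 and s = 0.010.
u_1 = 0.012000 × 0.440 + 0.010 = 0.015280.
u_2 = 0.015280 × 0.440 + 0.010 = 0.016723.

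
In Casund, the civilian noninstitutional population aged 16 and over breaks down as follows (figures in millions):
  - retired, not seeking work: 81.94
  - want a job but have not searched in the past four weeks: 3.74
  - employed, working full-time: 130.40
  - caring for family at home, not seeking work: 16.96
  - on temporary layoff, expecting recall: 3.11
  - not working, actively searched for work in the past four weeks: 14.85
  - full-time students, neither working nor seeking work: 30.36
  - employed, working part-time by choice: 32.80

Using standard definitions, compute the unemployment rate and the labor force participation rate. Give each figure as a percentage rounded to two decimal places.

Employed = 130.40 + 32.80 = 163.20 million.
Unemployed = 3.11 + 14.85 = 17.96 million (jobless and actively searching, or on temporary layoff).
Labor force = 163.20 + 17.96 = 181.16 million.
Not in labor force = 81.94 + 3.74 + 16.96 + 30.36 = 133.00 million (those not working and not actively searching are outside the labor force — including those who want a job but have given up searching).
Civilian working-age population = 181.16 + 133.00 = 314.16 million.
Unemployment rate = 17.96 / 181.16 = 9.91%.
Labor force participation rate = 181.16 / 314.16 = 57.66%.

Unemployment rate ≈ 9.91%; labor force participation rate ≈ 57.66%.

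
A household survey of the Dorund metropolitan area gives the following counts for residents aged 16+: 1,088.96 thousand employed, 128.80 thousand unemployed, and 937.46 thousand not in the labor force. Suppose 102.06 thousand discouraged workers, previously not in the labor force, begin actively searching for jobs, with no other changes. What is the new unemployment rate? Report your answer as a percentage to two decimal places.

Initially, labor force = 1,088.96 + 128.80 = 1,217.76 thousand, so u = 128.80/1,217.76 = 10.58%.
After the change, unemployed and labor force both rise by 102.06 → E = 1,088.96, U = 230.86, labor force = 1,319.82 thousand.
New unemployment rate = 230.86 / 1,319.82 = 17.49%.

New unemployment rate ≈ 17.49%.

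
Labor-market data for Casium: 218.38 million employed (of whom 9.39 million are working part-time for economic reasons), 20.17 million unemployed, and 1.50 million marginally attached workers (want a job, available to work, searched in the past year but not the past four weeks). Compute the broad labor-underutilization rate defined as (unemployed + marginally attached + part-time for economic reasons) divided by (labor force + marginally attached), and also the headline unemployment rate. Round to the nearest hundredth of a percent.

Labor force = 218.38 + 20.17 = 238.55 million.
Numerator = 20.17 + 1.50 + 9.39 = 31.06 million.
Denominator = 238.55 + 1.50 = 240.05 million.
Broad rate = 31.06 / 240.05 = 12.94%.
Headline unemployment rate = 20.17 / 238.55 = 8.46%.

Broad underutilization rate ≈ 12.94%; headline unemployment rate ≈ 8.46%.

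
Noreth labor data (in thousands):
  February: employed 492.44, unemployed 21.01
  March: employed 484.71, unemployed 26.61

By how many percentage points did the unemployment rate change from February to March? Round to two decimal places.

The unemployment rate changed by +1.11 percentage points.

February: labor force = 492.44 + 21.01 = 513.45; u = 21.01/513.45 = 4.09%.
March: labor force = 484.71 + 26.61 = 511.32; u = 26.61/511.32 = 5.20%.
Change = 5.20% − 4.09% = +1.11 pp.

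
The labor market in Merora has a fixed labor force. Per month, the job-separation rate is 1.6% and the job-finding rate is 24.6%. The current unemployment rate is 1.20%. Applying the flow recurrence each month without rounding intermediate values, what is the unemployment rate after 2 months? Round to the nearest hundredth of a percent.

Unemployment rate after two months ≈ 3.43%.

With a fixed labor force, u_{t+1} = u_t + s·(1−u_t) − f·u_t = u_t·(1−s−f) + s.
Here 1−s−f = 0.738 and s = 0.016.
u_1 = 0.012000 × 0.738 + 0.016 = 0.024856.
u_2 = 0.024856 × 0.738 + 0.016 = 0.034344.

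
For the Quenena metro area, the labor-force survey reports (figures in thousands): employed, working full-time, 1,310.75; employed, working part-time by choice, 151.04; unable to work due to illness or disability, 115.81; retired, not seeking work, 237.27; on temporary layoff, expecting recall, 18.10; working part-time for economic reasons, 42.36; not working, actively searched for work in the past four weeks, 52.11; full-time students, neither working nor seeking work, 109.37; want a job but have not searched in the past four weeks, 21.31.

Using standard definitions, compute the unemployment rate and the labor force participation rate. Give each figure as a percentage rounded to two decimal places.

Unemployment rate ≈ 4.46%; labor force participation rate ≈ 76.50%.

Employed = 1,310.75 + 151.04 + 42.36 = 1,504.15 thousand (anyone who worked, including part-time for economic reasons, counts as employed).
Unemployed = 18.10 + 52.11 = 70.21 thousand (jobless and actively searching, or on temporary layoff).
Labor force = 1,504.15 + 70.21 = 1,574.36 thousand.
Not in labor force = 115.81 + 237.27 + 109.37 + 21.31 = 483.76 thousand (those not working and not actively searching are outside the labor force — including those who want a job but have given up searching).
Civilian working-age population = 1,574.36 + 483.76 = 2,058.12 thousand.
Unemployment rate = 70.21 / 1,574.36 = 4.46%.
Labor force participation rate = 1,574.36 / 2,058.12 = 76.50%.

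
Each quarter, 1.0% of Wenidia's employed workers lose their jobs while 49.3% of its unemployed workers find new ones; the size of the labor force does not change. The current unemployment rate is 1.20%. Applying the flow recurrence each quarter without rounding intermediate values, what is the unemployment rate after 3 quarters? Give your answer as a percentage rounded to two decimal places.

Unemployment rate after three quarters ≈ 1.89%.

With a fixed labor force, u_{t+1} = u_t + s·(1−u_t) − f·u_t = u_t·(1−s−f) + s.
Here 1−s−f = 0.497 and s = 0.010.
u_1 = 0.012000 × 0.497 + 0.010 = 0.015964.
u_2 = 0.015964 × 0.497 + 0.010 = 0.017934.
u_3 = 0.017934 × 0.497 + 0.010 = 0.018913.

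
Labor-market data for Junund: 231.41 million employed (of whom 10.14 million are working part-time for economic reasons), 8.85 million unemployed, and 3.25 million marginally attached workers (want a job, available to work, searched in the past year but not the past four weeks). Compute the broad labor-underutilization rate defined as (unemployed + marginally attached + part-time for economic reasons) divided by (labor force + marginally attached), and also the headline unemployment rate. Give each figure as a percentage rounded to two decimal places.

Labor force = 231.41 + 8.85 = 240.26 million.
Numerator = 8.85 + 3.25 + 10.14 = 22.24 million.
Denominator = 240.26 + 3.25 = 243.51 million.
Broad rate = 22.24 / 243.51 = 9.13%.
Headline unemployment rate = 8.85 / 240.26 = 3.68%.

Broad underutilization rate ≈ 9.13%; headline unemployment rate ≈ 3.68%.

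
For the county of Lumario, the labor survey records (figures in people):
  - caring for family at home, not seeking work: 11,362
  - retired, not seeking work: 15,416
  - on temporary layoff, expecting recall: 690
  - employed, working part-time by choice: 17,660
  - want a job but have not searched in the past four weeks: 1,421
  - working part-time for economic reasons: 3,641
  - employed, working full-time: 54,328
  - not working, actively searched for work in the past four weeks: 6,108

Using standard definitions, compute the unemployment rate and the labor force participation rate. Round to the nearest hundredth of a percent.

Unemployment rate ≈ 8.25%; labor force participation rate ≈ 74.51%.

Employed = 17,660 + 3,641 + 54,328 = 75,629 (anyone who worked, including part-time for economic reasons, counts as employed).
Unemployed = 690 + 6,108 = 6,798 (jobless and actively searching, or on temporary layoff).
Labor force = 75,629 + 6,798 = 82,427.
Not in labor force = 11,362 + 15,416 + 1,421 = 28,199 (those not working and not actively searching are outside the labor force — including those who want a job but have given up searching).
Civilian working-age population = 82,427 + 28,199 = 110,626.
Unemployment rate = 6,798 / 82,427 = 8.25%.
Labor force participation rate = 82,427 / 110,626 = 74.51%.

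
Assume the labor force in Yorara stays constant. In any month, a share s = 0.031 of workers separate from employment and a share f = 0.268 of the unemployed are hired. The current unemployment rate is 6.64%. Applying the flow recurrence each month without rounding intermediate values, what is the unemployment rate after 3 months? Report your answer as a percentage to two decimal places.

Unemployment rate after three months ≈ 9.08%.

With a fixed labor force, u_{t+1} = u_t + s·(1−u_t) − f·u_t = u_t·(1−s−f) + s.
Here 1−s−f = 0.701 and s = 0.031.
u_1 = 0.066400 × 0.701 + 0.031 = 0.077546.
u_2 = 0.077546 × 0.701 + 0.031 = 0.085360.
u_3 = 0.085360 × 0.701 + 0.031 = 0.090837.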